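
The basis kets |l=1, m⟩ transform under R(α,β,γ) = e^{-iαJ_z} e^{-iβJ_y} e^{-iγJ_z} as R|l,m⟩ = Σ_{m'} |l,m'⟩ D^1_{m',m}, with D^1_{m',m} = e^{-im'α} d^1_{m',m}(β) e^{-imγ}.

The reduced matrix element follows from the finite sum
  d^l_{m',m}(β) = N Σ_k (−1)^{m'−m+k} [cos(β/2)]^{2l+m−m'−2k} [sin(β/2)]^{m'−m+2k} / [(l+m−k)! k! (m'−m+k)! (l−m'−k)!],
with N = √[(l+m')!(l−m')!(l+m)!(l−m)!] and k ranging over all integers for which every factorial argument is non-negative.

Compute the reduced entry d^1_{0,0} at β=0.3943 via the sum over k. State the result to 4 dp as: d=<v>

d=0.9233

d^1_{0,0}(β=0.3943) via the finite sum:
Half-angle: c=0.980629, s=0.195875. N=√(1·1·1·1)=1.000000
k∈{0,1} keeps every argument non-negative
  k=0: (−1)^0·1.0000/(1)·0.9806^2·0.1959^0 = +0.961633
  k=1: (−1)^1·1.0000/(1)·0.9806^0·0.1959^2 = -0.038367
d^1_{0,0}(0.3943) = +0.961633 -0.038367 = +0.923266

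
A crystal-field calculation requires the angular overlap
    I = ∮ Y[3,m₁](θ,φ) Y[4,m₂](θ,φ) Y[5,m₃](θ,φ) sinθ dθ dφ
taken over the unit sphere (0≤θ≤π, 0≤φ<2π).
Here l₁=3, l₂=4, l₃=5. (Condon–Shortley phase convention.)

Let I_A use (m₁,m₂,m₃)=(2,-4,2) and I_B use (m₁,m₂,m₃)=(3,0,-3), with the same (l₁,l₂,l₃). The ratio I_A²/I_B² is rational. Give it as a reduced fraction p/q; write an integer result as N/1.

Same 3,4,5: normalisation and zero-m 3j drop out of the ratio.
A: Δ: 2! 4! 6! / 13! → 1/180180; sum: t=0:+1/8640 = 1/8640; 3j²(3 4 5; 2 -4 2) = Δ·Π!·Σ² = 14/1287  (sign -1)
B: Δ: 2! 4! 6! / 13! → 1/180180; sum: t=0:+1/2304 = 1/2304; 3j²(3 4 5; 3 0 -3) = Δ·Π!·Σ² = 5/143  (sign +1)
I_A²/I_B² = (14/1287)/(5/143) = 14/45

14/45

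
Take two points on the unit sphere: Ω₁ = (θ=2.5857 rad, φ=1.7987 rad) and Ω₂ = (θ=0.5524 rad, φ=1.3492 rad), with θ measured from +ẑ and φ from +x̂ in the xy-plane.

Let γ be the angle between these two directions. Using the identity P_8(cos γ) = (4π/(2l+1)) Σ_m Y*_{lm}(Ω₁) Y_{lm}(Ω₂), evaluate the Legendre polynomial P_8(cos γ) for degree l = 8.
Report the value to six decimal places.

-0.142193

Term-by-term m-sum for l=8 (normalisation 4π/17 = 0.739198):
  term(m=-8) = -0.000008-0.000004i   from Y*(Ω₁)=-0.000774+0.003001i, Y(Ω₂)=-0.000594+0.002902i
  term(m=-7) = +0.000384+0.000002i   from Y*(Ω₁)=-0.019950-0.000489i, Y(Ω₂)=-0.019221+0.000377i
  term(m=-6) = -0.005590+0.002663i   from Y*(Ω₁)=-0.016126-0.078198i, Y(Ω₂)=-0.018527-0.075308i
  term(m=-5) = +0.030008-0.037359i   from Y*(Ω₁)=+0.200866-0.092432i, Y(Ω₂)=+0.193917-0.096757i
  term(m=-4) = -0.039702+0.171725i   from Y*(Ω₁)=+0.258349+0.333442i, Y(Ω₂)=+0.264172+0.323746i
  term(m=-3) = -0.054432-0.240814i   from Y*(Ω₁)=-0.312937+0.384058i, Y(Ω₂)=-0.307431+0.392228i
  term(m=-2) = +0.023097+0.029046i   from Y*(Ω₁)=-0.167702-0.082214i, Y(Ω₂)=-0.179497-0.085205i
  term(m=-1) = -0.100194-0.048338i   from Y*(Ω₁)=-0.076211+0.328590i, Y(Ω₂)=-0.072485+0.321734i
  term(m=+0) = +0.100515+0.000000i   from Y*(Ω₁)=-0.312136-0.000000i, Y(Ω₂)=-0.322022+0.000000i
  term(m=+1) = -0.100194+0.048338i   from Y*(Ω₁)=+0.076211+0.328590i, Y(Ω₂)=+0.072485+0.321734i
  term(m=+2) = +0.023097-0.029046i   from Y*(Ω₁)=-0.167702+0.082214i, Y(Ω₂)=-0.179497+0.085205i
  term(m=+3) = -0.054432+0.240814i   from Y*(Ω₁)=+0.312937+0.384058i, Y(Ω₂)=+0.307431+0.392228i
  term(m=+4) = -0.039702-0.171725i   from Y*(Ω₁)=+0.258349-0.333442i, Y(Ω₂)=+0.264172-0.323746i
  term(m=+5) = +0.030008+0.037359i   from Y*(Ω₁)=-0.200866-0.092432i, Y(Ω₂)=-0.193917-0.096757i
  term(m=+6) = -0.005590-0.002663i   from Y*(Ω₁)=-0.016126+0.078198i, Y(Ω₂)=-0.018527+0.075308i
  term(m=+7) = +0.000384-0.000002i   from Y*(Ω₁)=+0.019950-0.000489i, Y(Ω₂)=+0.019221+0.000377i
  term(m=+8) = -0.000008+0.000004i   from Y*(Ω₁)=-0.000774-0.003001i, Y(Ω₂)=-0.000594-0.002902i
Σ over m = -0.192361+0.000000i; ×(4π/17) → -0.142193+0.000000i. Real part: -0.142193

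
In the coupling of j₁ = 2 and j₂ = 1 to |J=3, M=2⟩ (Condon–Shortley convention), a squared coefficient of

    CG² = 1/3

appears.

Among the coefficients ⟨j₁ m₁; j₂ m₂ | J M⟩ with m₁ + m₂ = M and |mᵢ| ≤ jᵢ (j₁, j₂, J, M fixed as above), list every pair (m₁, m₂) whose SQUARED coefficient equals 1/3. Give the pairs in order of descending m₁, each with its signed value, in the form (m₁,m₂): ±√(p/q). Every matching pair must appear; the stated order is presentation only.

Admissible pairs with m₁+m₂ = M = 2: (1,1), (2,0)
  (m₁,m₂)=(2,0): CG² = 1/3, CG = +√(1/3)   ← matches the target
  (m₁,m₂)=(1,1): CG² = 2/3, CG = +√(2/3)
Pairs with CG² = 1/3: (2,0): +√(1/3)

(2,0): +√(1/3)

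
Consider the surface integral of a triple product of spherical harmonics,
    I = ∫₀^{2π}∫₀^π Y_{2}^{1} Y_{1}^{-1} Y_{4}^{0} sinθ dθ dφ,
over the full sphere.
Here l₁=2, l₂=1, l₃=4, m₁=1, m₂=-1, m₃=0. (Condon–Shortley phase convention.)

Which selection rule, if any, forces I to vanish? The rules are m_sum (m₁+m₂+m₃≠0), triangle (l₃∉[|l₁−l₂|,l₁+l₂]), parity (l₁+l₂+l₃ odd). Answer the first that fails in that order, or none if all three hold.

triangle

Σmᵢ = 0  ✓
l₃∈[|l₁−l₂|,l₁+l₂]=[1,3] required, l₃=4 fails  ✗
Σlᵢ = 7 ⇒ odd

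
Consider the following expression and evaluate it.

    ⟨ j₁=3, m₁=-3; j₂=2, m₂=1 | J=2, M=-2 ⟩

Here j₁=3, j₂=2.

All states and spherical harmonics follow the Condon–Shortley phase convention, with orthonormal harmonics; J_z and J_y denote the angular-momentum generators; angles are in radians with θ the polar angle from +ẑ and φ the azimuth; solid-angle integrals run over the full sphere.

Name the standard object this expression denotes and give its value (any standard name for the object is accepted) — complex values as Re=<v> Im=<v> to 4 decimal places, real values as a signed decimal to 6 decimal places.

Clebsch–Gordan coefficient, −√(5/14) ≈ -0.597614

This is a Clebsch–Gordan (vector-coupling) coefficient.
√[5·3!3!1!/8! · 0!6!3!1!0!4!] = √(3240/7)
  +(−1)^3/∏(3,0,3,0,0,1)! = -1/36  (running -1/36)
⟨..|..⟩ = √(3240/7)·(-1/36) = -0.597614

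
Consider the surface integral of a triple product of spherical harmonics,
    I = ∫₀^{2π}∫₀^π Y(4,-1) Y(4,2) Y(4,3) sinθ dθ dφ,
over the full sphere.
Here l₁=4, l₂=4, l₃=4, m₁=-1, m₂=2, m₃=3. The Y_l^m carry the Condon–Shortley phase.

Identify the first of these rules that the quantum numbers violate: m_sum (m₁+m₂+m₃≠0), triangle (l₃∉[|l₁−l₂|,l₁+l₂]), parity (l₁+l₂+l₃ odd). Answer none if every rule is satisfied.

m_sum

azimuthal sum: -1 + 2 + 3 = 4  ✗
0 ≤ 4 ≤ 8 (triangle on l)
L = 4 + 4 + 4 = 12 (even)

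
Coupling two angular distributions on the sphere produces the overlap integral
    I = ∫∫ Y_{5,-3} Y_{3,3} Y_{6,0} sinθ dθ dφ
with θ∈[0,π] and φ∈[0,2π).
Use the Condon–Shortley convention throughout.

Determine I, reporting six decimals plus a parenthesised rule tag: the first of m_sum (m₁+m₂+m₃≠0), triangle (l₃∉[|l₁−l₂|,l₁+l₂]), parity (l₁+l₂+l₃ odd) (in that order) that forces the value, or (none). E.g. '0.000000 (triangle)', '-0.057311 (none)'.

-0.110086 (none)

m-sum 0 ✓  L=14 even ✓  2≤6≤8 ✓
Π(2lᵢ+1) = 11×7×13 = 1001
triangle coeff Δ(5,3,6) = 1/675675
Σ_t [0,2]: t=0:+1/8640 t=1:−1/2304 t=2:+1/8640 = -7/34560
(3j)²=7/429 [(5 3 6; 0 0 0)], sign=-1
Σ_t [2,2]: t=2:+1/69120 = 1/69120
(3j)²=4/429 [(5 3 6; -3 3 0)], sign=+1
⇒ 4πI² = 196/1287
I = (-1)√(196/1287/(4π)) = -0.11008644
No selection rule forces the value: the integral is nonzero (none).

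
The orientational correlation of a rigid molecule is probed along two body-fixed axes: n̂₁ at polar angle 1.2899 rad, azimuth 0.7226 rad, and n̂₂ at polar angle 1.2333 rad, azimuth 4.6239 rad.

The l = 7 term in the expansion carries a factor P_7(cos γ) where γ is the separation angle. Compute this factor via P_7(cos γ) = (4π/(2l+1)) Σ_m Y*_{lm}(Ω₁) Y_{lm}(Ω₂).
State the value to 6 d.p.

-0.314352

Summing Y*_{l m}(θ₁,φ₁)·Y_{l m}(θ₂,φ₂) over m ∈ [−7, 7]; prefactor 4π/(2·7+1) = 0.837758:
  term(m=-7) = (-0.071650, -0.103491)   from Y*(Ω₁)=(0.128117, -0.355596), Y(Ω₂)=(0.193343, -0.271154)
  term(m=-6) = (-0.027395, 0.176310)   from Y*(Ω₁)=(-0.150134, -0.379419), Y(Ω₂)=(-0.377075, -0.221408)
  term(m=-5) = (-0.000027, 0.000021)   from Y*(Ω₁)=(0.000257, 0.000131), Y(Ω₂)=(-0.049987, 0.105509)
  term(m=-4) = (-0.104671, -0.010794)   from Y*(Ω₁)=(0.336022, -0.086227), Y(Ω₂)=(-0.284522, -0.105136)
  term(m=-3) = (0.018336, 0.021404)   from Y*(Ω₁)=(0.067716, -0.099619), Y(Ω₂)=(-0.061387, 0.225785)
  term(m=-2) = (0.003266, -0.063505)   from Y*(Ω₁)=(0.037071, 0.293608), Y(Ω₂)=(-0.211516, -0.037829)
  term(m=-1) = (-0.031340, 0.029770)   from Y*(Ω₁)=(0.121804, 0.107392), Y(Ω₂)=(-0.023524, 0.265152)
  term(m=+0) = (0.051733, 0.000000)   from Y*(Ω₁)=(-0.278085, -0.000000), Y(Ω₂)=(-0.186035, 0.000000)
  term(m=+1) = (-0.031340, -0.029770)   from Y*(Ω₁)=(-0.121804, 0.107392), Y(Ω₂)=(0.023524, 0.265152)
  term(m=+2) = (0.003266, 0.063505)   from Y*(Ω₁)=(0.037071, -0.293608), Y(Ω₂)=(-0.211516, 0.037829)
  term(m=+3) = (0.018336, -0.021404)   from Y*(Ω₁)=(-0.067716, -0.099619), Y(Ω₂)=(0.061387, 0.225785)
  term(m=+4) = (-0.104671, 0.010794)   from Y*(Ω₁)=(0.336022, 0.086227), Y(Ω₂)=(-0.284522, 0.105136)
  term(m=+5) = (-0.000027, -0.000021)   from Y*(Ω₁)=(-0.000257, 0.000131), Y(Ω₂)=(0.049987, 0.105509)
  term(m=+6) = (-0.027395, -0.176310)   from Y*(Ω₁)=(-0.150134, 0.379419), Y(Ω₂)=(-0.377075, 0.221408)
  term(m=+7) = (-0.071650, 0.103491)   from Y*(Ω₁)=(-0.128117, -0.355596), Y(Ω₂)=(-0.193343, -0.271154)
Accumulated sum (-0.375230, 0.000000); after 4π/(2l+1) scaling, (-0.314352, 0.000000) ⇒ P_7 = -0.314352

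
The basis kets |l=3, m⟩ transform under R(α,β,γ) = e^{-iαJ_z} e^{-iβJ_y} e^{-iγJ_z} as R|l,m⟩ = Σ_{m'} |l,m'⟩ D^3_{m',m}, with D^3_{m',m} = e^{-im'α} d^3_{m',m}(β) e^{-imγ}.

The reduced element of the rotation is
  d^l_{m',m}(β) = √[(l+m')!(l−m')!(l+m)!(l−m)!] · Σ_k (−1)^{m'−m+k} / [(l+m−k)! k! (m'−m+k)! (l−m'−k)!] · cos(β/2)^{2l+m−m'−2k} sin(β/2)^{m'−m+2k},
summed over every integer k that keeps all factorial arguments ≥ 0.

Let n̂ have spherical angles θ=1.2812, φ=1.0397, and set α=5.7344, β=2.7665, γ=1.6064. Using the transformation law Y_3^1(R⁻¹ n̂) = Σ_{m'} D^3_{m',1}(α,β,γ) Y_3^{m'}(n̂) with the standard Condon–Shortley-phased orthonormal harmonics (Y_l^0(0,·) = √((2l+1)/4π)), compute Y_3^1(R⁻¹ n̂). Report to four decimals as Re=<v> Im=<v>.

Need the full column D^3_{m',1} for m'=−3..3 at α=5.7344, β=2.7665, γ=1.6064.
cos(β/2)=0.186449, sin(β/2)=0.982465
d^3_{-3,1}: single k=4 term ⇒ +0.125439;  D = -0.124665+0.013916i
d^3_{-2,1}: k∈[3..4] ⇒ +0.038874 -0.539690 = -0.500816;  D = +0.453620+0.212239i
d^3_{-1,1}: k∈[2..4] ⇒ +0.006999 -0.259106 +0.899294 = +0.647187;  D = -0.357047-0.539786i
d^3_{0,1}: k∈[1..3] ⇒ +0.000767 -0.063877 +0.591201 = +0.528091;  D = -0.018798-0.527756i
d^3_{1,1}: k∈[0..2] ⇒ +0.000042 -0.009332 +0.194329 = +0.185040;  D = +0.090845-0.161204i
d^3_{2,1}: k∈[0..1] ⇒ -0.000700 +0.038874 = +0.038174;  D = +0.033338-0.018597i
d^3_{3,1}: single k=0 term ⇒ +0.004518;  D = +0.004514+0.000180i
Y_3^{m'}(θ=1.2812,φ=1.0397) and Σ D·Y over m':
  (-0.1247+0.0139i)·(-0.3672-0.0083i)  (+0.4536+0.2122i)·(-0.1305-0.2341i)  (-0.3570-0.5398i)·(-0.0929+0.1582i)  (-0.0188-0.5278i)·(-0.2762+0.0000i)  (+0.0908-0.1612i)·(+0.0929+0.1582i)  (+0.0333-0.0186i)·(-0.1305+0.2341i)  (+0.0045+0.0002i)·(+0.3672-0.0083i)
Y_3^1(R⁻¹ n̂) = +0.195706+0.011139i

Re=0.1957 Im=0.0111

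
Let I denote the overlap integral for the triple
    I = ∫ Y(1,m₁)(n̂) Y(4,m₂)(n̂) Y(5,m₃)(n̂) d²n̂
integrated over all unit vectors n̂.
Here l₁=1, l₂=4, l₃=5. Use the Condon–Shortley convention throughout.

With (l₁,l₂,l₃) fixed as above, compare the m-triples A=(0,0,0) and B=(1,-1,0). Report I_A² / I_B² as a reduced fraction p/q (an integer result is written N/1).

5/2

Shared (l₁,l₂,l₃)=(1,4,5): N and (l;000)² cancel in I_A²/I_B².
A: Δ = 0!·2!·8!/11! = 1/495; Racah Σ t=0..0: t=0:+1/576 = 1/576; ⇒ 3j(1 4 5; 0 0 0)² = 5/99, sgn -1
B: Δ = 0!·2!·8!/11! = 1/495; Racah Σ t=0..0: t=0:+1/1440 = 1/1440; ⇒ 3j(1 4 5; 1 -1 0)² = 2/99, sgn -1
I_A²/I_B² = (5/99)/(2/99) = 5/2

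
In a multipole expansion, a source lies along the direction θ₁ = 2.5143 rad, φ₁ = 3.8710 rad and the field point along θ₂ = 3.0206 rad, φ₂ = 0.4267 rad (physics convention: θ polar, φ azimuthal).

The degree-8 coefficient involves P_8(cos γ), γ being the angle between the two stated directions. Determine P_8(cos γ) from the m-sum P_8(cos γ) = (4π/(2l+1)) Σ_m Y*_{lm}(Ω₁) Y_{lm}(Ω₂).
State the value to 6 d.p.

0.239692

Addition theorem: P_8(cos γ) = (4π/17) Σ_m Y*_{lm}(Ω₁) Y_{lm}(Ω₂), m = −8…8:
  [-8]  conj(Y_{8,-8})(Ω₁) = +0.006545-0.003145i ; Y_{8,-8}(Ω₂) = -0.000000+0.000000i ; Δ = -0.000000+0.000000i
  [-7]  conj(Y_{8,-7})(Ω₁) = +0.015360-0.037002i ; Y_{8,-7}(Ω₂) = +0.000001+0.000000i ; Δ = +0.000000-0.000000i
  [-6]  conj(Y_{8,-6})(Ω₁) = -0.044816-0.128347i ; Y_{8,-6}(Ω₂) = -0.000013-0.000009i ; Δ = -0.000001+0.000002i
  [-5]  conj(Y_{8,-5})(Ω₁) = -0.274176-0.151727i ; Y_{8,-5}(Ω₂) = +0.000130+0.000206i ; Δ = -0.000004-0.000076i
  [-4]  conj(Y_{8,-4})(Ω₁) = -0.465302+0.105989i ; Y_{8,-4}(Ω₂) = -0.000375-0.002738i ; Δ = +0.000465+0.001234i
  [-3]  conj(Y_{8,-3})(Ω₁) = -0.224700+0.316465i ; Y_{8,-3}(Ω₂) = -0.006664+0.022276i ; Δ = -0.005552-0.007114i
  [-2]  conj(Y_{8,-2})(Ω₁) = -0.006663-0.059248i ; Y_{8,-2}(Ω₂) = +0.091118-0.104437i ; Δ = -0.006795-0.004703i
  [-1]  conj(Y_{8,-1})(Ω₁) = -0.310298-0.277360i ; Y_{8,-1}(Ω₂) = -0.475568+0.216209i ; Δ = +0.207536+0.064814i
  [+0]  conj(Y_{8,0})(Ω₁) = -0.076523-0.000000i ; Y_{8,0}(Ω₂) = +0.876059+0.000000i ; Δ = -0.067038-0.000000i
  [+1]  conj(Y_{8,1})(Ω₁) = +0.310298-0.277360i ; Y_{8,1}(Ω₂) = +0.475568+0.216209i ; Δ = +0.207536-0.064814i
  [+2]  conj(Y_{8,2})(Ω₁) = -0.006663+0.059248i ; Y_{8,2}(Ω₂) = +0.091118+0.104437i ; Δ = -0.006795+0.004703i
  [+3]  conj(Y_{8,3})(Ω₁) = +0.224700+0.316465i ; Y_{8,3}(Ω₂) = +0.006664+0.022276i ; Δ = -0.005552+0.007114i
  [+4]  conj(Y_{8,4})(Ω₁) = -0.465302-0.105989i ; Y_{8,4}(Ω₂) = -0.000375+0.002738i ; Δ = +0.000465-0.001234i
  [+5]  conj(Y_{8,5})(Ω₁) = +0.274176-0.151727i ; Y_{8,5}(Ω₂) = -0.000130+0.000206i ; Δ = -0.000004+0.000076i
  [+6]  conj(Y_{8,6})(Ω₁) = -0.044816+0.128347i ; Y_{8,6}(Ω₂) = -0.000013+0.000009i ; Δ = -0.000001-0.000002i
  [+7]  conj(Y_{8,7})(Ω₁) = -0.015360-0.037002i ; Y_{8,7}(Ω₂) = -0.000001+0.000000i ; Δ = +0.000000+0.000000i
  [+8]  conj(Y_{8,8})(Ω₁) = +0.006545+0.003145i ; Y_{8,8}(Ω₂) = -0.000000-0.000000i ; Δ = -0.000000-0.000000i
Total Σ_m = +0.324259-0.000000i. Multiply by 0.739198: +0.239692-0.000000i. P_8(cos γ) = 0.239692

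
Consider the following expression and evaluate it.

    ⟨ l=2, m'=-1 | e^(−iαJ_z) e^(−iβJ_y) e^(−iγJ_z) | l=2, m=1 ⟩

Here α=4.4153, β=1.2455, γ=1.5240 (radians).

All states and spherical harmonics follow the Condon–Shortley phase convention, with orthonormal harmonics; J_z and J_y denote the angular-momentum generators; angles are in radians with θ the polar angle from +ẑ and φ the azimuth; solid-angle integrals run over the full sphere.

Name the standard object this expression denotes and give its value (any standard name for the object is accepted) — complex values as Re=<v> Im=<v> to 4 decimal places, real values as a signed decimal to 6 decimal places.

This is a Wigner D-matrix element — the rotation-matrix element ⟨l m'| R(α,β,γ) |l m⟩ in the angular-momentum basis.
First d^2_{-1,1}(β=1.2455), then the phase factors e^{-i(-1)α} and e^{-i(1)γ}:
c=cos(1.245500/2)=0.812278, s=sin(1.245500/2)=0.583271; N=√[1·6·6·1]=6.000000
k: max(0,(1)−(-1))=2 … min(2+(1),2−(-1))=3
  k=2: (−1)^0·6.0000/(2)·0.8123^2·0.5833^2 = +0.673397
  k=3: (−1)^1·6.0000/(6)·0.8123^0·0.5833^4 = -0.115740
d^2_{-1,1}(1.2455) = +0.673397 -0.115740 = +0.557657
D = (-0.292738-0.956193i)·(+0.557657)·(+0.046779-0.998905i) = -0.540281+0.138125i

Wigner D-matrix element, Re=-0.5403 Im=0.1381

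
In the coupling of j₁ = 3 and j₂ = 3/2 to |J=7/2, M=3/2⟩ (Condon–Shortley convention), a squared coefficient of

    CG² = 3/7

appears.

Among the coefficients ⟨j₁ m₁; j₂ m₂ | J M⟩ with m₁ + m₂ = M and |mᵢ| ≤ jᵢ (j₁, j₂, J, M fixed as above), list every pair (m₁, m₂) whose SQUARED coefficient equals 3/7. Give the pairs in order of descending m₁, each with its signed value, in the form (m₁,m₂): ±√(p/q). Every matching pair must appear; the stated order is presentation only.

(2,-1/2): +√(3/7)

Admissible pairs with m₁+m₂ = M = 3/2: (0,3/2), (1,1/2), (2,-1/2), (3,-3/2)
  (m₁,m₂)=(3,-3/2): CG² = 2/21, CG = +√(2/21)
  (m₁,m₂)=(2,-1/2): CG² = 3/7, CG = +√(3/7)   ← matches the target
  (m₁,m₂)=(1,1/2): CG² = 0/1, CG = 0
  (m₁,m₂)=(0,3/2): CG² = 10/21, CG = −√(10/21)
Pairs with CG² = 3/7: (2,-1/2): +√(3/7)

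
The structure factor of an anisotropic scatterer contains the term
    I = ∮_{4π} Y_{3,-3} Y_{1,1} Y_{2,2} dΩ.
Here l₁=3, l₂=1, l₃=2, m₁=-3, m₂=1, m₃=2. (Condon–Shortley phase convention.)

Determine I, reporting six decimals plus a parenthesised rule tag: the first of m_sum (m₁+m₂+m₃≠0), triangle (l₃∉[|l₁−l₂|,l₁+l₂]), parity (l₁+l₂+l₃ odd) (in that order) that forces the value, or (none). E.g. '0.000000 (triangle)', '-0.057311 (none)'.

Checks pass: Σm=0; 6 even; l₃=2∈[2,4].
(2·3+1)(2·1+1)(2·2+1) = 105
Δ: 2! 4! 0! / 7! → 1/105
sum: t=1:−1/4 = -1/4
3j²(3 1 2; 0 0 0) = Δ·Π!·Σ² = 3/35  (sign -1)
sum: t=2:+1/48 = 1/48
3j²(3 1 2; -3 1 2) = Δ·Π!·Σ² = 1/7  (sign +1)
combine: 4πI² = 105·3/35·1/7 = 9/7
take √, sign -1: I = -0.31986543
No selection rule forces the value: the integral is nonzero (none).

-0.319865 (none)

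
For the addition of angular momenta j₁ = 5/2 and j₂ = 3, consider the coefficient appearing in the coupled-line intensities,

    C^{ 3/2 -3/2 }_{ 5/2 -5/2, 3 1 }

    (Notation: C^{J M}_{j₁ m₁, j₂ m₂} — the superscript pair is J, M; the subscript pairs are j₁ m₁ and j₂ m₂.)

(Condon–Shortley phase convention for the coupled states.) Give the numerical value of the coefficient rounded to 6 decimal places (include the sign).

+√(1/14) = +0.267261

j₁+j₂−J=4  J+j₁−j₂=1  J−j₁+j₂=2  j₁+j₂+J+1=8
(j₁±m₁, j₂±m₂, J±M) = (0,5,4,2,0,3)
P² = 1152/7
sum k=4..4:
  [4] +1/48 = 1/48
S = 1/48
C² = P²·S² = 1/14 ; C = +0.267261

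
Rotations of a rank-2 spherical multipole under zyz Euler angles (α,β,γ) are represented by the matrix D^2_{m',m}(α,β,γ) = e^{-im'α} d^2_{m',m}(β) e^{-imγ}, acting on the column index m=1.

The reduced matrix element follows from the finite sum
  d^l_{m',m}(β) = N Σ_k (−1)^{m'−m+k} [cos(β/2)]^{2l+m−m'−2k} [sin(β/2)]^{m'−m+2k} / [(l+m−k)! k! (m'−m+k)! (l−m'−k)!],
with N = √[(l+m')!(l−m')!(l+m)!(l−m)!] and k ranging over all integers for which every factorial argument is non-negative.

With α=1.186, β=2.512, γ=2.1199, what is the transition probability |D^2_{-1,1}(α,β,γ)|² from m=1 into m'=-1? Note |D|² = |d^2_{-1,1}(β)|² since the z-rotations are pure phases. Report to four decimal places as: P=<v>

D^2_{-1,1}(1.1860,2.5120,2.1199) = e^{-i·-1·1.1860}·d^2_{-1,1}(2.5120)·e^{-i·1·2.1199}. Compute d first:
Half-angle: c=0.309623, s=0.950859. N=√(1·6·6·1)=6.000000
The bounds max(0,m−m')=2 and min(l+m,l−m')=3 give 2 terms
  k=2: (−1)^0·6.0000/(2)·0.3096^2·0.9509^2 = +0.260028
  k=3: (−1)^1·6.0000/(6)·0.3096^0·0.9509^4 = -0.817458
d^2_{-1,1}(2.5120) = +0.260028 -0.817458 = -0.557430
|D^2_{-1,1}|² = |d^2_{-1,1}(β)|² = (-0.557430)² = 0.310728 (the z-rotation phases have unit modulus)

P=0.3107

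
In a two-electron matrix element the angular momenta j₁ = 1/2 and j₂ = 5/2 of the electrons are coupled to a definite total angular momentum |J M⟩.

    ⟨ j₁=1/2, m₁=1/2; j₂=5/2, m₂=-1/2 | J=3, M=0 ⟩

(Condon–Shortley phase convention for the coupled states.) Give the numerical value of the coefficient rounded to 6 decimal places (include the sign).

triangle: 0!×1!×5!/7! = 120/5040
(j±m)!: 1!×0!×2!×3!×3!×3! = 432
prefactor² = (2J+1)×Δ×N² = 72
  k=0: +1/(0!×0!×0!×2!×1!×3!) = 1/12
Σ = 1/12  ⇒  CG² = 72×(1/12)² = 1/2
CG = +√(1/2) = +0.707107

+√(1/2) ≈ +0.707107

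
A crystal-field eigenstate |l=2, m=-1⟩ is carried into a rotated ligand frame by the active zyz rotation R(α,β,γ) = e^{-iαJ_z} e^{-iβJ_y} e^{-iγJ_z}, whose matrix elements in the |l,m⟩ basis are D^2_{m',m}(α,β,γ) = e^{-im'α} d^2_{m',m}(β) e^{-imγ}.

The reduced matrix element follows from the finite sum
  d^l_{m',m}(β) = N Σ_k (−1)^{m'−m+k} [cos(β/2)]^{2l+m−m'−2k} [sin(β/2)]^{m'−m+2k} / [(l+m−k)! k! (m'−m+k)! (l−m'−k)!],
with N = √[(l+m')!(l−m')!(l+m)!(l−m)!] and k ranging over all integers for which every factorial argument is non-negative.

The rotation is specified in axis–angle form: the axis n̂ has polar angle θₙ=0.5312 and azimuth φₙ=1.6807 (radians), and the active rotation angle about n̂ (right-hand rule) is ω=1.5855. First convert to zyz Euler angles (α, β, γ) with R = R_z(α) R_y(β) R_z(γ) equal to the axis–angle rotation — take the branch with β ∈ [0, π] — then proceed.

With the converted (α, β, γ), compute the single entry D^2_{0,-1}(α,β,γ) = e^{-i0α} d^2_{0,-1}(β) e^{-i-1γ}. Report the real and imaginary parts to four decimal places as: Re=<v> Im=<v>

Re=-0.5001 Im=-0.3487

Axis–angle → zyz. n̂ = (sinθₙcosφₙ, sinθₙsinφₙ, cosθₙ) = (-0.055562, +0.503512, +0.862200), ω = 1.5855.
R = I cosω + sinω [n̂]ₓ + (1−cosω) n̂n̂ᵀ gives
  R = [-0.011571, -0.890494, +0.454848; +0.833719, +0.242549, +0.496067; -0.552067, +0.384955, +0.739616]
β = atan2(√(R₁₃²+R₂₃²), R₃₃) = 0.738297; α = atan2(R₂₃, R₁₃) mod 2π = 0.828717; γ = atan2(R₃₂, −R₃₁) mod 2π = 0.608910
First d^2_{0,-1}(β=0.7383), then the phase factors e^{-i(0)α} and e^{-i(-1)γ}:
With c≡cos(β/2)=0.932635 and s≡sin(β/2)=0.360822, N=[2·2·1·6]^{1/2}=4.898979
The bounds max(0,m−m')=0 and min(l+m,l−m')=1 give 2 terms
  k=0: (−1)^1·4.8990/(2)·0.9326^3·0.3608^1 = -0.716973
  k=1: (−1)^2·4.8990/(2)·0.9326^1·0.3608^3 = +0.107316
d^2_{0,-1}(0.7383) = -0.716973 +0.107316 = -0.609657
D = (+1.000000+0.000000i)·(-0.609657)·(+0.820272+0.571974i) = -0.500085-0.348708i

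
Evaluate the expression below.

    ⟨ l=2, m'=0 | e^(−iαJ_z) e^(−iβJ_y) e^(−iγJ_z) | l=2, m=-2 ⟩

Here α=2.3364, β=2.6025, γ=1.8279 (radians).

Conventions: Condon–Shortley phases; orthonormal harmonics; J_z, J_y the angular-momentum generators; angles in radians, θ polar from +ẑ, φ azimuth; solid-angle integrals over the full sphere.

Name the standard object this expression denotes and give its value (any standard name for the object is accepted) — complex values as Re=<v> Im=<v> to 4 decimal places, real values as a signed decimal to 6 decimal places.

Wigner D-matrix element, Re=-0.1405 Im=-0.0794

This is a Wigner D-matrix element — the rotation-matrix element ⟨l m'| R(α,β,γ) |l m⟩ in the angular-momentum basis.
Split into d^2_{0,-2}(β=2.6025) × two z-phases.
Half-angle: c=0.266294, s=0.963892. N=√(2·2·1·24)=9.797959
Admissible k: 0..0 (factorial args all ≥0)
  k=0: (−1)^2·9.7980/(4)·0.2663^2·0.9639^2 = +0.161382
d^2_{0,-2}(2.6025) = +0.161382
Phases: e^{-i·(0)·2.3364}=+1.000000+0.000000i, e^{-i·(-2)·1.8279}=-0.870683-0.491845i ⇒ D=-0.140513-0.079375i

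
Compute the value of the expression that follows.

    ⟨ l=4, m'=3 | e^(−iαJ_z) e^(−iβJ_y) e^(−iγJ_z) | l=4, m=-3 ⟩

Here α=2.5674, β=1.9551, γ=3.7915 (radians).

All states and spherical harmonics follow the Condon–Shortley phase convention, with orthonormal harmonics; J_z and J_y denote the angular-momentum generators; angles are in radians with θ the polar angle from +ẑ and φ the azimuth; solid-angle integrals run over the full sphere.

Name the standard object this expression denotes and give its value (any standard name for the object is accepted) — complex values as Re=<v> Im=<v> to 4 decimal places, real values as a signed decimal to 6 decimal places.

This is a Wigner D-matrix element — the rotation-matrix element ⟨l m'| R(α,β,γ) |l m⟩ in the angular-momentum basis.
Split into d^4_{3,-3}(β=1.9551) × two z-phases.
With c≡cos(β/2)=0.559056 and s≡sin(β/2)=0.829130, N=[5040·1·1·5040]^{1/2}=5040.000000
The bounds max(0,m−m')=0 and min(l+m,l−m')=1 give 2 terms
  k=0: (−1)^6·5040.0000/(720)·0.5591^2·0.8291^6 = +0.710795
  k=1: (−1)^7·5040.0000/(5040)·0.5591^0·0.8291^8 = -0.223348
d^4_{3,-3}(1.9551) = +0.710795 -0.223348 = +0.487447
Phases: e^{-i·(3)·2.5674}=+0.151200-0.988503i, e^{-i·(-3)·3.7915}=+0.369923-0.929063i ⇒ D=-0.420398-0.246718i

Wigner D-matrix element, Re=-0.4204 Im=-0.2467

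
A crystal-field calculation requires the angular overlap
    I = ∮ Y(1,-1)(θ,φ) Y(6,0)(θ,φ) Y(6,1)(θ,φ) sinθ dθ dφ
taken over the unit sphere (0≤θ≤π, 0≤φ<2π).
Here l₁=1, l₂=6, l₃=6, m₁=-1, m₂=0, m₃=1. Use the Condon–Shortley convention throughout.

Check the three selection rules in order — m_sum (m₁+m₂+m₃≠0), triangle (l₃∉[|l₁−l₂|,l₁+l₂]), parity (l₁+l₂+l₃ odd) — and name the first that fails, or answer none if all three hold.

m₁+m₂+m₃ = -1 + 0 + 1 = 0  ✓
triangle: |1−6|=5 ≤ l₃=6 ≤ 1+6=7  ✓
parity: l₁+l₂+l₃ = 13 is odd  ✗

parity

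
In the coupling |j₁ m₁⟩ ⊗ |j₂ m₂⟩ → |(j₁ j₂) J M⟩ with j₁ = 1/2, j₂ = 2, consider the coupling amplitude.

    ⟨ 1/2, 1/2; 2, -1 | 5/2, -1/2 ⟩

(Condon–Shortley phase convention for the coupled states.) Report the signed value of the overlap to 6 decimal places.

triangle: 0!·1!·4!/6! = 24/720
(j±m)!: 1!·0!·1!·3!·2!·3! = 72
prefactor² = (2J+1)·Δ·N² = 72/5
  k=0: +1/(0!·0!·0!·1!·1!·3!) = 1/6
Σ = 1/6  ⇒  CG² = 72/5·(1/6)² = 2/5
CG = +√(2/5) = +0.632456

+0.632456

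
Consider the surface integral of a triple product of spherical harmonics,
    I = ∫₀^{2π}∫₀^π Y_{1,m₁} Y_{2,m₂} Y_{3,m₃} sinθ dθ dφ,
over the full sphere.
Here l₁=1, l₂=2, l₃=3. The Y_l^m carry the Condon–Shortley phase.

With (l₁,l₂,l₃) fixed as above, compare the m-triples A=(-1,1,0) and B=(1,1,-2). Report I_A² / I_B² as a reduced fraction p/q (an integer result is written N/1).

Same 1,2,3: normalisation and zero-m 3j drop out of the ratio.
A: Δ: 0! 2! 4! / 7! → 1/105; sum: t=0:+1/12 = 1/12; 3j²(1 2 3; -1 1 0) = Δ·Π!·Σ² = 1/35  (sign -1)
B: Δ: 0! 2! 4! / 7! → 1/105; sum: t=0:+1/12 = 1/12; 3j²(1 2 3; 1 1 -2) = Δ·Π!·Σ² = 2/21  (sign -1)
I_A²/I_B² = (1/35)/(2/21) = 3/10

3/10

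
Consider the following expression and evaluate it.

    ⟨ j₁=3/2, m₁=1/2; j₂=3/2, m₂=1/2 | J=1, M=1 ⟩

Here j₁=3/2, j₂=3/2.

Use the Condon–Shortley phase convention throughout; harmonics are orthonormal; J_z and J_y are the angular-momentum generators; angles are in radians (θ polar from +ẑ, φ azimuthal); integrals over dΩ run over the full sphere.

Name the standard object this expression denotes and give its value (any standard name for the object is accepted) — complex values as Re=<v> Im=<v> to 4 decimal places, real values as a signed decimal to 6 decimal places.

Clebsch–Gordan coefficient, −√(2/5) ≈ -0.632456

This is a Clebsch–Gordan (vector-coupling) coefficient.
triangle: 2!×1!×1!/5! = 2/120
(j±m)!: 2!×1!×2!×1!×2!×0! = 8
prefactor² = (2J+1)×Δ×N² = 2/5
  k=1: −1/(1!×1!×0!×1!×1!×0!) = -1
Σ = -1  ⇒  CG² = 2/5×(-1)² = 2/5
CG = −√(2/5) = -0.632456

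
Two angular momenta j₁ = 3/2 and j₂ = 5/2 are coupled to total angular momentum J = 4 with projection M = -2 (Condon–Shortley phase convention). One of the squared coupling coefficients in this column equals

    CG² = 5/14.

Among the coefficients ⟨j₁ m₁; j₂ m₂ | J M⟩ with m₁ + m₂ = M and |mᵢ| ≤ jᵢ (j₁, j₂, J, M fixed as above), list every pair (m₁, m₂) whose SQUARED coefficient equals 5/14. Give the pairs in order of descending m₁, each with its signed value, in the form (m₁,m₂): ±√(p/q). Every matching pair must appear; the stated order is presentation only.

(-3/2,-1/2): +√(5/14)

Admissible pairs with m₁+m₂ = M = -2: (-3/2,-1/2), (-1/2,-3/2), (1/2,-5/2)
  (m₁,m₂)=(1/2,-5/2): CG² = 3/28, CG = +√(3/28)
  (m₁,m₂)=(-1/2,-3/2): CG² = 15/28, CG = +√(15/28)
  (m₁,m₂)=(-3/2,-1/2): CG² = 5/14, CG = +√(5/14)   ← matches the target
Pairs with CG² = 5/14: (-3/2,-1/2): +√(5/14)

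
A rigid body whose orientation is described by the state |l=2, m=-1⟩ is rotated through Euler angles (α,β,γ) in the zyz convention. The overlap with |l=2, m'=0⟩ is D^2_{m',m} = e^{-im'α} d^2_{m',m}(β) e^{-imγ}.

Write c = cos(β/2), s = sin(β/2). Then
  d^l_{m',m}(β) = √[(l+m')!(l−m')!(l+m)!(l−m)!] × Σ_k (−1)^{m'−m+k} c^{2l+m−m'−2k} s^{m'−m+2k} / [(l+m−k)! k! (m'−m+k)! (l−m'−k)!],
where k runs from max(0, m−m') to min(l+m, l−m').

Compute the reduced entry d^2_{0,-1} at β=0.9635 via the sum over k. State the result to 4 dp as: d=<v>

d=-0.5739

d^2_{0,-1}(β=0.9635) via the finite sum:
c=cos(0.963500/2)=0.886185, s=sin(0.963500/2)=0.463331; N=√[2·2·1·6]=4.898979
The bounds max(0,m−m')=0 and min(l+m,l−m')=1 give 2 terms
  k=0: (−1)^1·4.8990/(2)·0.8862^3·0.4633^1 = -0.789843
  k=1: (−1)^2·4.8990/(2)·0.8862^1·0.4633^3 = +0.215910
d^2_{0,-1}(0.9635) = -0.789843 +0.215910 = -0.573932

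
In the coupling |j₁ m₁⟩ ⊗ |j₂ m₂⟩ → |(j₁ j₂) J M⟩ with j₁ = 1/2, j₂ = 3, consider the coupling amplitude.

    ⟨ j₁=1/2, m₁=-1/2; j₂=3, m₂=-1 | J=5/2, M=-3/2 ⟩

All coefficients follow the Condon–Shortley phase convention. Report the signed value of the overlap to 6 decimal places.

triangle: 1!×0!×5!/7! = 120/5040
(j±m)!: 0!×1!×2!×4!×1!×4! = 1152
prefactor² = (2J+1)×Δ×N² = 1152/7
  k=1: −1/(1!×0!×0!×1!×0!×4!) = -1/24
Σ = -1/24  ⇒  CG² = 1152/7×(-1/24)² = 2/7
CG = −√(2/7) = -0.534522

−√(2/7) = -0.534522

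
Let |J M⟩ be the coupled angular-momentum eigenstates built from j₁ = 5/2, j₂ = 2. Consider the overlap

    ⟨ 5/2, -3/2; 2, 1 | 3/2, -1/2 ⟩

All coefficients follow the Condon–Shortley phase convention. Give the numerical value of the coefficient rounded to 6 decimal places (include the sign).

j₁+j₂−J=3  J+j₁−j₂=2  J−j₁+j₂=1  j₁+j₂+J+1=7
(j₁±m₁, j₂±m₂, J±M) = (1,4,3,1,1,2)
P² = 96/35
sum k=2..3:
  [2] +1/4 = 1/4
  [3] −1/6 = -1/6
S = 1/12
C² = P²·S² = 2/105 ; C = +0.138013

+0.138013  (= +√(2/105))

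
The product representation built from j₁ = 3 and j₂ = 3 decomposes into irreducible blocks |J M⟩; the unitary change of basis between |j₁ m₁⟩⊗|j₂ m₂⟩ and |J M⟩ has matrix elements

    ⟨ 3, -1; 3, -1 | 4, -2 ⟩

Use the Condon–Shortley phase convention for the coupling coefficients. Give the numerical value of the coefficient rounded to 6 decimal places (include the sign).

triangle: 2!·4!·4!/11! = 1152/39916800
(j±m)!: 2!·4!·2!·4!·2!·6! = 3317760
prefactor² = (2J+1)·Δ·N² = 331776/385
  k=0: +1/(0!·2!·4!·2!·0!·2!) = 1/192
  k=1: −1/(1!·1!·3!·1!·1!·3!) = -1/36
  k=2: +1/(2!·0!·2!·0!·2!·4!) = 1/192
Σ = -5/288  ⇒  CG² = 331776/385·(-5/288)² = 20/77
CG = −√(20/77) = -0.509647

−√(20/77) ≈ -0.509647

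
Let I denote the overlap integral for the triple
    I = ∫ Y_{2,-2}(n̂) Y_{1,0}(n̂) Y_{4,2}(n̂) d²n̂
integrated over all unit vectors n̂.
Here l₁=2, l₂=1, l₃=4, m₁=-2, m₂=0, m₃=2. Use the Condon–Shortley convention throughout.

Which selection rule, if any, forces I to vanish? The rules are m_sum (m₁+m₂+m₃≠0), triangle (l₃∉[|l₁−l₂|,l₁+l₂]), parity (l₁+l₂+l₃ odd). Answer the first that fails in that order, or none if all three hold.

triangle

azimuthal sum: -2 + 0 + 2 = 0  ✓
l₃ must lie in [1,3]; have l₃=4  ✗
L = 2 + 1 + 4 = 7 (odd)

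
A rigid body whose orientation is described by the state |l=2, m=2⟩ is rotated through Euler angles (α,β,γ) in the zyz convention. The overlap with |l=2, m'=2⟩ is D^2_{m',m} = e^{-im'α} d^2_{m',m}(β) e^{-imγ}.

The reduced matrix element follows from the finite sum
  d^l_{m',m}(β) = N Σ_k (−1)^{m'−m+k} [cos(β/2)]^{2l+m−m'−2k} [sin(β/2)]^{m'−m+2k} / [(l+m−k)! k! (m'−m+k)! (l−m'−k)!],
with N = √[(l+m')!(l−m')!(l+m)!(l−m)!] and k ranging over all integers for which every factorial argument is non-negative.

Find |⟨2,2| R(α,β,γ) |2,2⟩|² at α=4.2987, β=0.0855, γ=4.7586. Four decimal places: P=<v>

P=0.9927

Split into d^2_{2,2}(β=0.0855) × two z-phases.
With c≡cos(β/2)=0.999086 and s≡sin(β/2)=0.042737, N=[24·1·24·1]^{1/2}=24.000000
Admissible k: 0..0 (factorial args all ≥0)
  k=0: (−1)^0·24.0000/(24)·0.9991^4·0.0427^0 = +0.996350
d^2_{2,2}(0.0855) = +0.996350
|D^2_{2,2}|² = |d^2_{2,2}(β)|² = (+0.996350)² = 0.992714 (the z-rotation phases have unit modulus)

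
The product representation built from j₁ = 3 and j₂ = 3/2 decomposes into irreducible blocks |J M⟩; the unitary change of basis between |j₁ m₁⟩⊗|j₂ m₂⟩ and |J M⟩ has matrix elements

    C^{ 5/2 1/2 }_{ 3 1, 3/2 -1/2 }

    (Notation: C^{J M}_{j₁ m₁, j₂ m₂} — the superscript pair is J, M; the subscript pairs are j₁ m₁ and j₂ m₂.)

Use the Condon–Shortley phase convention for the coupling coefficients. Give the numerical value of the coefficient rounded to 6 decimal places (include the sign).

−√(1/70) ≈ -0.119523

triangle: 2!×4!×1!/8! = 48/40320
(j±m)!: 4!×2!×1!×2!×3!×2! = 1152
prefactor² = (2J+1)×Δ×N² = 288/35
  k=0: +1/(0!×2!×2!×1!×2!×0!) = 1/8
  k=1: −1/(1!×1!×1!×0!×3!×1!) = -1/6
Σ = -1/24  ⇒  CG² = 288/35×(-1/24)² = 1/70
CG = −√(1/70) = -0.119523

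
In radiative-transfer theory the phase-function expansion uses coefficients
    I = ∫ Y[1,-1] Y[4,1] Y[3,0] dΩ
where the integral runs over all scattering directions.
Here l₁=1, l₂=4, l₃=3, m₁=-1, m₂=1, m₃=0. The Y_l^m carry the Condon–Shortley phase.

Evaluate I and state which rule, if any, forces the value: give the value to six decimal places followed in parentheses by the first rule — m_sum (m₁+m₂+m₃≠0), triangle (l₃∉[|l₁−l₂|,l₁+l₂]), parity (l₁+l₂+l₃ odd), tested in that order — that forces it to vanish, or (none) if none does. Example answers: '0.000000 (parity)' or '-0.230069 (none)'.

-0.194664 (none)

m-sum 0 ✓  L=8 even ✓  3≤3≤5 ✓
Π(2lᵢ+1) = 3×9×7 = 189
triangle coeff Δ(1,4,3) = 1/252
Σ_t [1,1]: t=1:−1/36 = -1/36
(3j)²=4/63 [(1 4 3; 0 0 0)], sign=+1
Σ_t [2,2]: t=2:+1/72 = 1/72
(3j)²=5/126 [(1 4 3; -1 1 0)], sign=-1
⇒ 4πI² = 10/21
I = (-1)√(10/21/(4π)) = -0.19466390
No selection rule forces the value: the integral is nonzero (none).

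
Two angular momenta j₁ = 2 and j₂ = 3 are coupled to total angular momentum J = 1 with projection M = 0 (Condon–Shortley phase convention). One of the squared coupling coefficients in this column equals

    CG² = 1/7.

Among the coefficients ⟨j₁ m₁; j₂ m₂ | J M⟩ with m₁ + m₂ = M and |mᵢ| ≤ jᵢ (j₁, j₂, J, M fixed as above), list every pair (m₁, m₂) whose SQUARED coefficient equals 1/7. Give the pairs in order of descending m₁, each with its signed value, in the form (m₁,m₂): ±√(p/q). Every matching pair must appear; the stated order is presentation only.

(2,-2): +√(1/7); (-2,2): +√(1/7)

Admissible pairs with m₁+m₂ = M = 0: (-2,2), (-1,1), (0,0), (1,-1), (2,-2)
  (m₁,m₂)=(2,-2): CG² = 1/7, CG = +√(1/7)   ← matches the target
  (m₁,m₂)=(1,-1): CG² = 8/35, CG = −√(8/35)
  (m₁,m₂)=(0,0): CG² = 9/35, CG = +√(9/35)
  (m₁,m₂)=(-1,1): CG² = 8/35, CG = −√(8/35)
  (m₁,m₂)=(-2,2): CG² = 1/7, CG = +√(1/7)   ← matches the target
Pairs with CG² = 1/7: (2,-2): +√(1/7); (-2,2): +√(1/7)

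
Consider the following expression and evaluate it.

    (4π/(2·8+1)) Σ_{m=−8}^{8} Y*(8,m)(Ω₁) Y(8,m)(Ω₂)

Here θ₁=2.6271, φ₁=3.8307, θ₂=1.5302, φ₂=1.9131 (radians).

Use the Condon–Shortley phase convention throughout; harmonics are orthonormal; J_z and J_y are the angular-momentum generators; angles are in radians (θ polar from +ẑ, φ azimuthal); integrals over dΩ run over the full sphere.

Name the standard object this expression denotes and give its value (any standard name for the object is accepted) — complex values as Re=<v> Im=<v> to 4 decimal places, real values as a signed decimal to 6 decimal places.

This sum is the spherical-harmonic addition theorem: it equals the Legendre polynomial P_l(cos γ) of the angle γ between the two directions.
Term-by-term m-sum for l=8 (normalisation 4π/17 = 0.739198):
  [-8]  conj(Y_{8,-8})(Ω₁) = 0.00127 - 0.00123j ; Y_{8,-8}(Ω₂) = -0.47099 - 0.20089j ; Δ = -0.00085 + 0.00033j
  [-7]  conj(Y_{8,-7})(Ω₁) = 0.00139 - 0.01246j ; Y_{8,-7}(Ω₂) = 0.05643 - 0.06113j ; Δ = -0.00068 - 0.00079j
  [-6]  conj(Y_{8,-6})(Ω₁) = -0.03026 - 0.04642j ; Y_{8,-6}(Ω₂) = -0.16967 - 0.32351j ; Δ = -0.00988 + 0.01767j
  [-5]  conj(Y_{8,-5})(Ω₁) = -0.16309 - 0.05116j ; Y_{8,-5}(Ω₂) = 0.09682 - 0.01372j ; Δ = -0.01649 - 0.00272j
  [-4]  conj(Y_{8,-4})(Ω₁) = -0.34244 + 0.13883j ; Y_{8,-4}(Ω₂) = 0.06463 - 0.31626j ; Δ = 0.02177 + 0.11727j
  [-3]  conj(Y_{8,-3})(Ω₁) = -0.24581 + 0.45370j ; Y_{8,-3}(Ω₂) = 0.08949 + 0.05411j ; Δ = -0.04655 + 0.02730j
  [-2]  conj(Y_{8,-2})(Ω₁) = 0.06160 + 0.31592j ; Y_{8,-2}(Ω₂) = 0.23599 - 0.19264j ; Δ = 0.07540 + 0.06269j
  [-1]  conj(Y_{8,-1})(Ω₁) = -0.17661 - 0.14550j ; Y_{8,-1}(Ω₂) = 0.03607 + 0.10123j ; Δ = 0.00836 - 0.02313j
  [+0]  conj(Y_{8,0})(Ω₁) = -0.41278 + 0.00000j ; Y_{8,0}(Ω₂) = 0.29935 + 0.00000j ; Δ = -0.12357 + 0.00000j
  [+1]  conj(Y_{8,1})(Ω₁) = 0.17661 - 0.14550j ; Y_{8,1}(Ω₂) = -0.03607 + 0.10123j ; Δ = 0.00836 + 0.02313j
  [+2]  conj(Y_{8,2})(Ω₁) = 0.06160 - 0.31592j ; Y_{8,2}(Ω₂) = 0.23599 + 0.19264j ; Δ = 0.07540 - 0.06269j
  [+3]  conj(Y_{8,3})(Ω₁) = 0.24581 + 0.45370j ; Y_{8,3}(Ω₂) = -0.08949 + 0.05411j ; Δ = -0.04655 - 0.02730j
  [+4]  conj(Y_{8,4})(Ω₁) = -0.34244 - 0.13883j ; Y_{8,4}(Ω₂) = 0.06463 + 0.31626j ; Δ = 0.02177 - 0.11727j
  [+5]  conj(Y_{8,5})(Ω₁) = 0.16309 - 0.05116j ; Y_{8,5}(Ω₂) = -0.09682 - 0.01372j ; Δ = -0.01649 + 0.00272j
  [+6]  conj(Y_{8,6})(Ω₁) = -0.03026 + 0.04642j ; Y_{8,6}(Ω₂) = -0.16967 + 0.32351j ; Δ = -0.00988 - 0.01767j
  [+7]  conj(Y_{8,7})(Ω₁) = -0.00139 - 0.01246j ; Y_{8,7}(Ω₂) = -0.05643 - 0.06113j ; Δ = -0.00068 + 0.00079j
  [+8]  conj(Y_{8,8})(Ω₁) = 0.00127 + 0.00123j ; Y_{8,8}(Ω₂) = -0.47099 + 0.20089j ; Δ = -0.00085 - 0.00033j
Total Σ_m = -0.06141 + 0.00000j. Multiply by 0.739198: -0.04540 + 0.00000j. P_8(cos γ) = -0.045396

Legendre polynomial (addition theorem), -0.045396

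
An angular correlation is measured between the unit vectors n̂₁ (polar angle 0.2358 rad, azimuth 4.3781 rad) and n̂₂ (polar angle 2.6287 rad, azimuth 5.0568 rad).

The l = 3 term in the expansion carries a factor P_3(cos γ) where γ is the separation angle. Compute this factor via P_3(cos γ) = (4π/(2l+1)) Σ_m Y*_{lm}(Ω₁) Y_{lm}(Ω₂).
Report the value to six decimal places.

Summing Y*_{l m}(θ₁,φ₁)·Y_{l m}(θ₂,φ₂) over m ∈ [−3, 3]; prefactor 4π/(2·3+1) = 1.795196:
  m=-3: (0.004485, 0.002862) × (-0.042344, -0.025242) = (-0.000118, -0.000234)  (running Σ = (-0.000118, -0.000234))
  m=-2: (-0.042559, 0.033619) × (0.165529, -0.136289) = (-0.002463, 0.011365)  (running Σ = (-0.002580, 0.011131))
  m=-1: (-0.092328, -0.265825) × (0.149715, 0.417373) = (0.097126, -0.078333)  (running Σ = (0.094545, -0.067202))
  m=0: (0.626680, -0.000000) × (-0.258849, 0.000000) = (-0.162216, 0.000000)  (running Σ = (-0.067670, -0.067202))
  m=1: (0.092328, -0.265825) × (-0.149715, 0.417373) = (0.097126, 0.078333)  (running Σ = (0.029455, 0.011131))
  m=2: (-0.042559, -0.033619) × (0.165529, 0.136289) = (-0.002463, -0.011365)  (running Σ = (0.026992, -0.000234))
  m=3: (-0.004485, 0.002862) × (0.042344, -0.025242) = (-0.000118, 0.000234)  (running Σ = (0.026875, 0.000000))
Σ over m = (0.026875, 0.000000); ×(4π/7) → (0.048245, 0.000000). Real part: 0.048245

0.048245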